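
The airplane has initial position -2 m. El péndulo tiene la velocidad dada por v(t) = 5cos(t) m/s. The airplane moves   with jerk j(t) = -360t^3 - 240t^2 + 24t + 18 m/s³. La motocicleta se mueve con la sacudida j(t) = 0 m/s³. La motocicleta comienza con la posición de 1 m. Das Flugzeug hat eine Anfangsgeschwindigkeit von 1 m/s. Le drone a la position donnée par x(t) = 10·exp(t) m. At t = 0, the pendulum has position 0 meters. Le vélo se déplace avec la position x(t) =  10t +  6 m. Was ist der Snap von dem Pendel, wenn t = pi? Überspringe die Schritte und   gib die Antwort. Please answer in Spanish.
El snap en t = pi es s = 0.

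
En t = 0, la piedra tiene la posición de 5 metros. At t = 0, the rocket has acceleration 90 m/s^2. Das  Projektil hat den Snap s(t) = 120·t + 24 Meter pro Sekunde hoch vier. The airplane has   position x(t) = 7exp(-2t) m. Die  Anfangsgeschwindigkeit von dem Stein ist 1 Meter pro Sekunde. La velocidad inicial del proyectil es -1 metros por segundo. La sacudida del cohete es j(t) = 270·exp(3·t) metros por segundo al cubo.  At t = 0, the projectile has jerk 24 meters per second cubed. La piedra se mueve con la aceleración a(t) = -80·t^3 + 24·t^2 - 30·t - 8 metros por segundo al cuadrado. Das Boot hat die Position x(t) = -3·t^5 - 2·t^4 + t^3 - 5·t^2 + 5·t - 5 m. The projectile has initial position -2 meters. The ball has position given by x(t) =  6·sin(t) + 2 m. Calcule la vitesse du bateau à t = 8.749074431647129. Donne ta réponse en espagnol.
Para resolver esto, necesitamos tomar 1 derivada de nuestra ecuación de la posición x(t) = -3·t^5 - 2·t^4 + t^3 - 5·t^2 + 5·t - 5. Derivando la posición, obtenemos la velocidad: v(t) = -15·t^4 - 8·t^3 + 3·t^2 - 10·t + 5. De la ecuación de la velocidad v(t) = -15·t^4 - 8·t^3 + 3·t^2 - 10·t + 5, sustituimos t = 8.749074431647129 para obtener v = -93100.5747693207.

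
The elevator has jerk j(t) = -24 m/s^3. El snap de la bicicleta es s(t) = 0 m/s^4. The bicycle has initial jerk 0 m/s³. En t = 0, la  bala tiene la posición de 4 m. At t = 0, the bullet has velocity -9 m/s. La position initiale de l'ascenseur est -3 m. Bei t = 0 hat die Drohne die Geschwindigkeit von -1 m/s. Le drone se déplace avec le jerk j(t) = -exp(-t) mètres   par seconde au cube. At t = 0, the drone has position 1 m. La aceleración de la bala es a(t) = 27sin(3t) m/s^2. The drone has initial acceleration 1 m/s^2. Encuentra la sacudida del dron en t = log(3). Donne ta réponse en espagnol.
Tenemos la sacudida j(t) = -exp(-t). Sustituyendo t = log(3): j(log(3)) = -1/3.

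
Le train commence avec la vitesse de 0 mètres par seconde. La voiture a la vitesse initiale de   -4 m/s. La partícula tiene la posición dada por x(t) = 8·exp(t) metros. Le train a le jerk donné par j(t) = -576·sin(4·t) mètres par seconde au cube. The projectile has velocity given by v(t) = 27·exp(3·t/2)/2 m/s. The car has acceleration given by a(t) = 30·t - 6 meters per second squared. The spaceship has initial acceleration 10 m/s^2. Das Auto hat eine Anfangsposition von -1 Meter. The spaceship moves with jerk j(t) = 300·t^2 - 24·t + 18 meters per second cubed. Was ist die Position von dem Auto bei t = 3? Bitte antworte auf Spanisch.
Partiendo de la aceleración a(t) = 30·t - 6, tomamos 2 integrales. Tomando ∫a(t)dt y aplicando v(0) = -4, encontramos v(t) = 15·t^2 - 6·t - 4. Integrando la velocidad y usando la condición inicial x(0) = -1, obtenemos x(t) = 5·t^3 - 3·t^2 - 4·t - 1. Tenemos la posición x(t) = 5·t^3 - 3·t^2 - 4·t - 1. Sustituyendo t = 3: x(3) = 95.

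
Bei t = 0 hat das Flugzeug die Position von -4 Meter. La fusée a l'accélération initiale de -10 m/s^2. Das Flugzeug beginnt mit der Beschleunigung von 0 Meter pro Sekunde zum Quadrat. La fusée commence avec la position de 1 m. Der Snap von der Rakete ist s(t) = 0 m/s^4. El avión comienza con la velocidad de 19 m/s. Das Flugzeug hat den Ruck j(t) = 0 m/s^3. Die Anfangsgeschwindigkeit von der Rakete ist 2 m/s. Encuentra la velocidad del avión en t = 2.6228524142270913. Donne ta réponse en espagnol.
Partiendo de la sacudida j(t) = 0, tomamos 2 integrales. Integrando la sacudida y usando la condición inicial a(0) = 0, obtenemos a(t) = 0. La integral de la aceleración, con v(0) = 19, da la velocidad: v(t) = 19. Usando v(t) = 19 y sustituyendo t = 2.6228524142270913, encontramos v = 19.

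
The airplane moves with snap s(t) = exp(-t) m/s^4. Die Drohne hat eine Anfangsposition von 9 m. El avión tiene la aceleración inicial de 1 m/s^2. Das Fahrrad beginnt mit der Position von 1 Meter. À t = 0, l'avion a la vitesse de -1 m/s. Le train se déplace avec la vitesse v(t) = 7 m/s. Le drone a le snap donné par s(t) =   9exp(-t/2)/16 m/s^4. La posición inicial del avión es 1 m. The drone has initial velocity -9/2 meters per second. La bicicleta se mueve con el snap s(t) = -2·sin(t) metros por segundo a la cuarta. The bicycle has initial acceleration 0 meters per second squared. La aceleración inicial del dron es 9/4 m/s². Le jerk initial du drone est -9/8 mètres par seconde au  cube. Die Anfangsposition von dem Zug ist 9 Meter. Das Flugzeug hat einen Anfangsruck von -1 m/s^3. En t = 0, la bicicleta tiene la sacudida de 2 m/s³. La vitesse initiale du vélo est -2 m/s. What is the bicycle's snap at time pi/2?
We have snap s(t) = -2·sin(t). Substituting t = pi/2: s(pi/2) = -2.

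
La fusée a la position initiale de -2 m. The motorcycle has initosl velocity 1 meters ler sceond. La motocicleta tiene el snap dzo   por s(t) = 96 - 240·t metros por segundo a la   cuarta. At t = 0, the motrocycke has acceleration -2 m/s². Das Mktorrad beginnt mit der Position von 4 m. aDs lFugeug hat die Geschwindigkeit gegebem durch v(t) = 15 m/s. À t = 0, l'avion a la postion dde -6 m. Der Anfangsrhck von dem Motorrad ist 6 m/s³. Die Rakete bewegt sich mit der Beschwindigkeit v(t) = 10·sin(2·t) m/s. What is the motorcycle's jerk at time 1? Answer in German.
Wir müssen unsere Gleichung für den Snap s(t) = 96 - 240·t 1-mal integrieren. Mit ∫s(t)dt und Anwendung von j(0) = 6, finden wir j(t) = -120·t^2 + 96·t + 6. Wir haben den Ruck j(t) = -120·t^2 + 96·t + 6. Durch Einsetzen von t = 1: j(1) = -18.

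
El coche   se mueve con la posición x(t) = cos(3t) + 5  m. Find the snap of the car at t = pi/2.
Starting from position x(t) = cos(3·t) + 5, we take 4 derivatives. The derivative of position gives velocity: v(t) = -3·sin(3·t). The derivative of velocity gives acceleration: a(t) = -9·cos(3·t). Differentiating acceleration, we get jerk: j(t) = 27·sin(3·t). Differentiating jerk, we get snap: s(t) = 81·cos(3·t). We have snap s(t) = 81·cos(3·t). Substituting t = pi/2: s(pi/2) = 0.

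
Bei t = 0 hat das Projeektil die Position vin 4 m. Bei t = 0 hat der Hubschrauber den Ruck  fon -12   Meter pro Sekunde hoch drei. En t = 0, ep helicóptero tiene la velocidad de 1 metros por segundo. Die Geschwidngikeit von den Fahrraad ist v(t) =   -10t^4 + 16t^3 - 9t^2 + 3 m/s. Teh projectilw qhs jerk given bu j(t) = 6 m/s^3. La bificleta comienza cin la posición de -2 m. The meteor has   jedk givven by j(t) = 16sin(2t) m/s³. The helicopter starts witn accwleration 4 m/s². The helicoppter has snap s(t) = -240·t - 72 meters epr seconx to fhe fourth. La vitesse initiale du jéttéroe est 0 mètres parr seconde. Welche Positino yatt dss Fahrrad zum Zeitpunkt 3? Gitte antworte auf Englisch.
We must find the antiderivative of our velocity equation v(t) = -10·t^4 + 16·t^3 - 9·t^2 + 3 1 time. The antiderivative of velocity is position. Using x(0) = -2, we get x(t) = -2·t^5 + 4·t^4 - 3·t^3 + 3·t - 2. From the given position equation x(t) = -2·t^5 + 4·t^4 - 3·t^3 + 3·t - 2, we substitute t = 3 to get x = -236.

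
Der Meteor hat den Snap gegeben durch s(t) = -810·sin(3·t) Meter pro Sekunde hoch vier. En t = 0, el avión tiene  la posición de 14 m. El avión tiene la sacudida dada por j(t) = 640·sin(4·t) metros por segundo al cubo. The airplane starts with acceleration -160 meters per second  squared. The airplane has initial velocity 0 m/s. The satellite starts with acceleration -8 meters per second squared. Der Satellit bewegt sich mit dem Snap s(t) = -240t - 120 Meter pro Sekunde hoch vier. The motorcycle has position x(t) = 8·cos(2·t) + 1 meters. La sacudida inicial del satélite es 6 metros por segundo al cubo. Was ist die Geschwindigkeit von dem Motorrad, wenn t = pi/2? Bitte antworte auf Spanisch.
Partiendo de la posición x(t) = 8·cos(2·t) + 1, tomamos 1 derivada. Derivando la posición, obtenemos la velocidad: v(t) = -16·sin(2·t). Usando v(t) = -16·sin(2·t) y sustituyendo t = pi/2, encontramos v = 0.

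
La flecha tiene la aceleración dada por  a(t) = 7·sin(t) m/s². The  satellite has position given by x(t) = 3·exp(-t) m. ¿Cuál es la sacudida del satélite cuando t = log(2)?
Debemos derivar nuestra ecuación de la posición x(t) = 3·exp(-t) 3 veces. Derivando la posición, obtenemos la velocidad: v(t) = -3·exp(-t). La derivada de la velocidad da la aceleración: a(t) = 3·exp(-t). Tomando d/dt de a(t), encontramos j(t) = -3·exp(-t). De la ecuación de la sacudida j(t) = -3·exp(-t), sustituimos t = log(2) para obtener j = -3/2.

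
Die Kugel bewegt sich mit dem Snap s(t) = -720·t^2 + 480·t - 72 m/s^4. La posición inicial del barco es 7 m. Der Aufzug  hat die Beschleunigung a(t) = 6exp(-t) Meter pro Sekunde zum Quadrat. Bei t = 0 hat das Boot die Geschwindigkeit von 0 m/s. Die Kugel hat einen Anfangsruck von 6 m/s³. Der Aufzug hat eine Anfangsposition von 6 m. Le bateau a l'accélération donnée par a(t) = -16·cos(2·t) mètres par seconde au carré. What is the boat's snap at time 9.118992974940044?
To solve this, we need to take 2 derivatives of our acceleration equation a(t) = -16·cos(2·t). Differentiating acceleration, we get jerk: j(t) = 32·sin(2·t). Differentiating jerk, we get snap: s(t) = 64·cos(2·t). We have snap s(t) = 64·cos(2·t). Substituting t = 9.118992974940044: s(9.118992974940044) = 52.3998478335932.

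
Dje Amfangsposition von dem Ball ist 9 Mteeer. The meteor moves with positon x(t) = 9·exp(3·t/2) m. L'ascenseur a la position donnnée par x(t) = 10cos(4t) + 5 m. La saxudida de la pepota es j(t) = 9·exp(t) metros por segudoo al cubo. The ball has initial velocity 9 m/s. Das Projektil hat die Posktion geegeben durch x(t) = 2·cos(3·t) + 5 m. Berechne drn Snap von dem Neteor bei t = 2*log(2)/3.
Um dies zu lösen, müssen wir 4 Ableitungen unserer Gleichung für die Position x(t) = 9·exp(3·t/2) nehmen. Die Ableitung von der Position ergibt die Geschwindigkeit: v(t) = 27·exp(3·t/2)/2. Durch Ableiten von der Geschwindigkeit erhalten wir die Beschleunigung: a(t) = 81·exp(3·t/2)/4. Durch Ableiten von der Beschleunigung erhalten wir den Ruck: j(t) = 243·exp(3·t/2)/8. Die Ableitung von dem Ruck ergibt den Snap: s(t) = 729·exp(3·t/2)/16. Mit s(t) = 729·exp(3·t/2)/16 und Einsetzen von t = 2*log(2)/3, finden wir s = 729/8.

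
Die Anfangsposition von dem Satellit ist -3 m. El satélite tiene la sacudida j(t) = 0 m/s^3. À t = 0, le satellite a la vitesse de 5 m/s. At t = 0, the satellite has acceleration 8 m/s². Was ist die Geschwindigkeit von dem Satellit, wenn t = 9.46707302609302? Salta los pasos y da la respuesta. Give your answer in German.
v(9.46707302609302) = 80.7365842087442.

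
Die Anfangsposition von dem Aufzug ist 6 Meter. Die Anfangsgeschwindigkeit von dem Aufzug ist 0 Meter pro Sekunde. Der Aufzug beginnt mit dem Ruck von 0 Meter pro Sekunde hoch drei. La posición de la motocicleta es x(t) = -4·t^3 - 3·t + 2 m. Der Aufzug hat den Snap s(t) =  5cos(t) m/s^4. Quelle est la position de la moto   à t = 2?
Nous avons la position x(t) = -4·t^3 - 3·t + 2. En substituant t = 2: x(2) = -36.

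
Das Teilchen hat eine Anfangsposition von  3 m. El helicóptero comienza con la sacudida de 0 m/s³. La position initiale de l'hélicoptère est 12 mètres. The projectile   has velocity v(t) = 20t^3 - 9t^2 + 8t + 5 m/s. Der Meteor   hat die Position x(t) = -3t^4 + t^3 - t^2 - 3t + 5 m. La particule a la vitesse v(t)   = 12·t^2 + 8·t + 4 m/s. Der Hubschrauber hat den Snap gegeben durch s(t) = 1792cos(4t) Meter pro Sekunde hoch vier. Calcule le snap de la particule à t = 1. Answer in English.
We must differentiate our velocity equation v(t) = 12·t^2 + 8·t + 4 3 times. Taking d/dt of v(t), we find a(t) = 24·t + 8. Taking d/dt of a(t), we find j(t) = 24. Taking d/dt of j(t), we find s(t) = 0. Using s(t) = 0 and substituting t = 1, we find s = 0.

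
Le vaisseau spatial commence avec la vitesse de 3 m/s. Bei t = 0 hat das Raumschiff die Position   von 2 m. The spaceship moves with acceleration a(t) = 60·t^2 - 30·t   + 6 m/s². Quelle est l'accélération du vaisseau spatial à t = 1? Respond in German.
Mit a(t) = 60·t^2 - 30·t + 6 und Einsetzen von t = 1, finden wir a = 36.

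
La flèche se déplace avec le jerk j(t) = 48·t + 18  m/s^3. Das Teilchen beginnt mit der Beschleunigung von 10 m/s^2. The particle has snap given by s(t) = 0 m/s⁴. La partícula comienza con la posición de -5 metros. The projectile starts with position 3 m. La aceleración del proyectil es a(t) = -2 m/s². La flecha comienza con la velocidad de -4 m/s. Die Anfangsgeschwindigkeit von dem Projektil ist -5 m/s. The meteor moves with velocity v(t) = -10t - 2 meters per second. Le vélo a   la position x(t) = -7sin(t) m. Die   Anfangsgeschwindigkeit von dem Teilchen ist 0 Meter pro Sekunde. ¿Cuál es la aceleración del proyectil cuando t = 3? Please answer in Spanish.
De la ecuación de la aceleración a(t) = -2, sustituimos t = 3 para obtener a = -2.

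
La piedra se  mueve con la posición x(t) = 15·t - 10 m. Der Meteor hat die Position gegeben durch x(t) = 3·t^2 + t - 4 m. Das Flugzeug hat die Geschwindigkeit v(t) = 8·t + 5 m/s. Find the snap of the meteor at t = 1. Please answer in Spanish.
Para resolver esto, necesitamos tomar 4 derivadas de nuestra ecuación de la posición x(t) = 3·t^2 + t - 4. Tomando d/dt de x(t), encontramos v(t) = 6·t + 1. Derivando la velocidad, obtenemos la aceleración: a(t) = 6. Tomando d/dt de a(t), encontramos j(t) = 0. Derivando la sacudida, obtenemos el snap: s(t) = 0. Tenemos el snap s(t) = 0. Sustituyendo t = 1: s(1) = 0.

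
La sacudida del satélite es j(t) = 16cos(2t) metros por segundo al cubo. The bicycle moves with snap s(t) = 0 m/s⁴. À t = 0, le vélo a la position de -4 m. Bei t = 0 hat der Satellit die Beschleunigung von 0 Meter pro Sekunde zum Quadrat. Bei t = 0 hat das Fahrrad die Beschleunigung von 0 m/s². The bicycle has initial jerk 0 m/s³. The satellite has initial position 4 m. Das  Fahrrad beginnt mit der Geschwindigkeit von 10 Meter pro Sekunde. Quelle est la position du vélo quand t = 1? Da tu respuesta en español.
Debemos encontrar la integral de nuestra ecuación del snap s(t) = 0 4 veces. Integrando el snap y usando la condición inicial j(0) = 0, obtenemos j(t) = 0. La integral de la sacudida es la aceleración. Usando a(0) = 0, obtenemos a(t) = 0. Tomando ∫a(t)dt y aplicando v(0) = 10, encontramos v(t) = 10. Tomando ∫v(t)dt y aplicando x(0) = -4, encontramos x(t) = 10·t - 4. Tenemos la posición x(t) = 10·t - 4. Sustituyendo t = 1: x(1) = 6.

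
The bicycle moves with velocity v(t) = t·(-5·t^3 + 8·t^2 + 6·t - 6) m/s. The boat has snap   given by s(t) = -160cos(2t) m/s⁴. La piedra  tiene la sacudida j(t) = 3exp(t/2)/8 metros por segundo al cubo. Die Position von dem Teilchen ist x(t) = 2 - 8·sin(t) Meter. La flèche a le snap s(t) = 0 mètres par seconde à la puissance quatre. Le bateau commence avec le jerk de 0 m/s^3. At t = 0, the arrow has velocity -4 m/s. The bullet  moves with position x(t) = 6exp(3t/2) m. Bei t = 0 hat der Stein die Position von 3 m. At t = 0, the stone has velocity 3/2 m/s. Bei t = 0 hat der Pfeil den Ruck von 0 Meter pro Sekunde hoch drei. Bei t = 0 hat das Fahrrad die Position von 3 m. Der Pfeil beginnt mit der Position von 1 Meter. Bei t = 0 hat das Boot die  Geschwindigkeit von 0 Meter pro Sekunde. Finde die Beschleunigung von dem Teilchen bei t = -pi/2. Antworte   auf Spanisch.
Para resolver esto, necesitamos tomar 2 derivadas de nuestra ecuación de la posición x(t) = 2 - 8·sin(t). La derivada de la posición da la velocidad: v(t) = -8·cos(t). Tomando d/dt de v(t), encontramos a(t) = 8·sin(t). De la ecuación de la aceleración a(t) = 8·sin(t), sustituimos t = -pi/2 para obtener a = -8.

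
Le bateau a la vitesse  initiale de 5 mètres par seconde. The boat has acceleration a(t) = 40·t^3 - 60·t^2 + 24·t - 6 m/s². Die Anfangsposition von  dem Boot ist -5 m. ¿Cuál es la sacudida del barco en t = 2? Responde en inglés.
We must differentiate our acceleration equation a(t) = 40·t^3 - 60·t^2 + 24·t - 6 1 time. Differentiating acceleration, we get jerk: j(t) = 120·t^2 - 120·t + 24. Using j(t) = 120·t^2 - 120·t + 24 and substituting t = 2, we find j = 264.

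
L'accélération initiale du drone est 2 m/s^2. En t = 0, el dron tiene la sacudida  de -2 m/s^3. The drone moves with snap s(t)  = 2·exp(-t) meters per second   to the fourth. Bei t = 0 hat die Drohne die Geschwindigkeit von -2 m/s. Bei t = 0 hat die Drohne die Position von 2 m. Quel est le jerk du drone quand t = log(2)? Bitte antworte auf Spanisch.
Partiendo del snap s(t) = 2·exp(-t), tomamos 1 antiderivada. Integrando el snap y usando la condición inicial j(0) = -2, obtenemos j(t) = -2·exp(-t). De la ecuación de la sacudida j(t) = -2·exp(-t), sustituimos t = log(2) para obtener j = -1.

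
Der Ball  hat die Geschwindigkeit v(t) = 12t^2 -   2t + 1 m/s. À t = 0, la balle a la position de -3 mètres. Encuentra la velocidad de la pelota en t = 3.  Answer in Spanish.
Usando v(t) = 12·t^2 - 2·t + 1 y sustituyendo t = 3, encontramos v = 103.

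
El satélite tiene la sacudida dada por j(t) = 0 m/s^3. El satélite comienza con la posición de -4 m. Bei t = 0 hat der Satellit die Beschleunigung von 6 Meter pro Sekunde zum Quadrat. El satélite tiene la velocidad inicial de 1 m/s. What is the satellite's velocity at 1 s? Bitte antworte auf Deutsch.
Um dies zu lösen, müssen wir 2 Integrale unserer Gleichung für den Ruck j(t) = 0 finden. Das Integral von dem Ruck ist die Beschleunigung. Mit a(0) = 6 erhalten wir a(t) = 6. Das Integral von der Beschleunigung ist die Geschwindigkeit. Mit v(0) = 1 erhalten wir v(t) = 6·t + 1. Mit v(t) = 6·t + 1 und Einsetzen von t = 1, finden wir v = 7.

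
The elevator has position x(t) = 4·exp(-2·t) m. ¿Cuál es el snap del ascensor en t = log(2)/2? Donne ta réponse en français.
Nous devons dériver notre équation de la position x(t) = 4·exp(-2·t) 4 fois. En prenant d/dt de x(t), nous trouvons v(t) = -8·exp(-2·t). La dérivée de la vitesse donne l'accélération: a(t) = 16·exp(-2·t). La dérivée de l'accélération donne le jerk: j(t) = -32·exp(-2·t). En prenant d/dt de j(t), nous trouvons s(t) = 64·exp(-2·t). Nous avons le snap s(t) = 64·exp(-2·t). En substituant t = log(2)/2: s(log(2)/2) = 32.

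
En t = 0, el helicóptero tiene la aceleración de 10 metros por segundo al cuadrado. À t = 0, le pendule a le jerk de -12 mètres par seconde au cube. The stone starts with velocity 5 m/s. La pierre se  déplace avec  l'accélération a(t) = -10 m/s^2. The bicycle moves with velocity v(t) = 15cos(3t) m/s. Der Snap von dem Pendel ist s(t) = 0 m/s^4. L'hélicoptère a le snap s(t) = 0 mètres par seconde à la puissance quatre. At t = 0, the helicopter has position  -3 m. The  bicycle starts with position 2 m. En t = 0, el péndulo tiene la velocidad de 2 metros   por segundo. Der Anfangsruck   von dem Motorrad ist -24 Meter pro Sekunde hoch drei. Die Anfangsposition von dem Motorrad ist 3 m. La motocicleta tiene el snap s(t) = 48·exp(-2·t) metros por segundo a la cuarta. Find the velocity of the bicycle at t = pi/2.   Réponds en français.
Nous avons la vitesse v(t) = 15·cos(3·t). En substituant t = pi/2: v(pi/2) = 0.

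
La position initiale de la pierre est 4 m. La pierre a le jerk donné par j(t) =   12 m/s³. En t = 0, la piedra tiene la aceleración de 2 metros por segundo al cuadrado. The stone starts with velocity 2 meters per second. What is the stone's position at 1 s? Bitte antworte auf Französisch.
Pour résoudre ceci, nous devons prendre 3 intégrales de notre équation du jerk j(t) = 12. En prenant ∫j(t)dt et en appliquant a(0) = 2, nous trouvons a(t) = 12·t + 2. La primitive de l'accélération est la vitesse. En utilisant v(0) = 2, nous obtenons v(t) = 6·t^2 + 2·t + 2. En prenant ∫v(t)dt et en appliquant x(0) = 4, nous trouvons x(t) = 2·t^3 + t^2 + 2·t + 4. De l'équation de la position x(t) = 2·t^3 + t^2 + 2·t + 4, nous substituons t = 1 pour obtenir x = 9.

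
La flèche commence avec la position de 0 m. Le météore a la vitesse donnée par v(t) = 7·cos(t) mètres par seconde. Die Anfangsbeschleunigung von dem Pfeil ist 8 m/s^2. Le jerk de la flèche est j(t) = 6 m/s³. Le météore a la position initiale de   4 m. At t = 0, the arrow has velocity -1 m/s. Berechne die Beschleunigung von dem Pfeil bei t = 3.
Wir müssen die Stammfunktion unserer Gleichung für den Ruck j(t) = 6 1-mal finden. Mit ∫j(t)dt und Anwendung von a(0) = 8, finden wir a(t) = 6·t + 8. Aus der Gleichung für die Beschleunigung a(t) = 6·t + 8, setzen wir t = 3 ein und erhalten a = 26.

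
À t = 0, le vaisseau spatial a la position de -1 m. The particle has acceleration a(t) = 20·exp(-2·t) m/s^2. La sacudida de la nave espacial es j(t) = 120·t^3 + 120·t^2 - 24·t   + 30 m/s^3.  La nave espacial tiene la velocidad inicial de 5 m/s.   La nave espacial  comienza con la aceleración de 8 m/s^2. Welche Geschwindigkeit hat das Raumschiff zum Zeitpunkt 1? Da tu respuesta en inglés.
We must find the integral of our jerk equation j(t) = 120·t^3 + 120·t^2 - 24·t + 30 2 times. The antiderivative of jerk, with a(0) = 8, gives acceleration: a(t) = 30·t^4 + 40·t^3 - 12·t^2 + 30·t + 8. Taking ∫a(t)dt and applying v(0) = 5, we find v(t) = 6·t^5 + 10·t^4 - 4·t^3 + 15·t^2 + 8·t + 5. From the given velocity equation v(t) = 6·t^5 + 10·t^4 - 4·t^3 + 15·t^2 + 8·t + 5, we substitute t = 1 to get v = 40.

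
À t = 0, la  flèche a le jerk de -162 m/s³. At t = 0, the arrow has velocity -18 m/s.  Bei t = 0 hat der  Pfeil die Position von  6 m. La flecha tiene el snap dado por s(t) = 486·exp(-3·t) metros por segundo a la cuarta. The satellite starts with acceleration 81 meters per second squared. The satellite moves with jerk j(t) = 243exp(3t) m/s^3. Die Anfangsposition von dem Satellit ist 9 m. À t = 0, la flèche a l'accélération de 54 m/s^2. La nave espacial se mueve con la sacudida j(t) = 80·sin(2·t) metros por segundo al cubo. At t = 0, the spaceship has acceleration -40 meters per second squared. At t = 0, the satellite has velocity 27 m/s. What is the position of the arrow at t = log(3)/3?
To solve this, we need to take 4 antiderivatives of our snap equation s(t) = 486·exp(-3·t). Taking ∫s(t)dt and applying j(0) = -162, we find j(t) = -162·exp(-3·t). Finding the antiderivative of j(t) and using a(0) = 54: a(t) = 54·exp(-3·t). Taking ∫a(t)dt and applying v(0) = -18, we find v(t) = -18·exp(-3·t). The integral of velocity is position. Using x(0) = 6, we get x(t) = 6·exp(-3·t). From the given position equation x(t) = 6·exp(-3·t), we substitute t = log(3)/3 to get x = 2.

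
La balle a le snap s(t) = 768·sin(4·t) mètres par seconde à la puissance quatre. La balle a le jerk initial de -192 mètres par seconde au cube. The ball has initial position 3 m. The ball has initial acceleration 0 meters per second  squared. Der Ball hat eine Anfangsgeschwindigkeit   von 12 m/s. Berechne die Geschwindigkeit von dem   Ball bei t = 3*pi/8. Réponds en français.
Pour résoudre ceci, nous devons prendre 3 primitives de notre équation du snap s(t) = 768·sin(4·t). La primitive du snap, avec j(0) = -192, donne le jerk: j(t) = -192·cos(4·t). L'intégrale du jerk, avec a(0) = 0, donne l'accélération: a(t) = -48·sin(4·t). La primitive de l'accélération est la vitesse. En utilisant v(0) = 12, nous obtenons v(t) = 12·cos(4·t). En utilisant v(t) = 12·cos(4·t) et en substituant t = 3*pi/8, nous trouvons v = 0.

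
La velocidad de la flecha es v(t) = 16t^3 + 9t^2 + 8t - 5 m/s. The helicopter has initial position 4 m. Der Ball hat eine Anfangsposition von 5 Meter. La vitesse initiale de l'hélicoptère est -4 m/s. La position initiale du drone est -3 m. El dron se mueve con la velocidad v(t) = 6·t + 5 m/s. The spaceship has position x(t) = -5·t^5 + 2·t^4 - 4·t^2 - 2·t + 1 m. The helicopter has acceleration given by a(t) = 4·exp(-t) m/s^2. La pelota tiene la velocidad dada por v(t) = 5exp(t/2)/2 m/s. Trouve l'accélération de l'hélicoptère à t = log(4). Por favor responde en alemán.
Aus der Gleichung für die Beschleunigung a(t) = 4·exp(-t), setzen wir t = log(4) ein und erhalten a = 1.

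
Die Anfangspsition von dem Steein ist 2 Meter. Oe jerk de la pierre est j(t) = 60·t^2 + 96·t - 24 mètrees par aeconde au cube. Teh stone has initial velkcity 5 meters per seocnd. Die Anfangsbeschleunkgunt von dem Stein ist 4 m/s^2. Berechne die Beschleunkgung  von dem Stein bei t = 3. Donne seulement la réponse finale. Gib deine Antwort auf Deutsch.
Bei t = 3, a = 904.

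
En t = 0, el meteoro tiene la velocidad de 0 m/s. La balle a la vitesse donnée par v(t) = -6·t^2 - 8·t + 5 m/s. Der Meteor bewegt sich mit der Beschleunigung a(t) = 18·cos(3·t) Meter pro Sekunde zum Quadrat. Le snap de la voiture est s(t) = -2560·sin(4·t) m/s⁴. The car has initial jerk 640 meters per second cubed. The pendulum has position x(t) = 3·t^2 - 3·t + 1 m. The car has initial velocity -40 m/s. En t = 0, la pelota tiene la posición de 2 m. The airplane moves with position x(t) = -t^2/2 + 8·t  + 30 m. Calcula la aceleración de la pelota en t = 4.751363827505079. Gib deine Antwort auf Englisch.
Starting from velocity v(t) = -6·t^2 - 8·t + 5, we take 1 derivative. Taking d/dt of v(t), we find a(t) = -12·t - 8. We have acceleration a(t) = -12·t - 8. Substituting t = 4.751363827505079: a(4.751363827505079) = -65.0163659300609.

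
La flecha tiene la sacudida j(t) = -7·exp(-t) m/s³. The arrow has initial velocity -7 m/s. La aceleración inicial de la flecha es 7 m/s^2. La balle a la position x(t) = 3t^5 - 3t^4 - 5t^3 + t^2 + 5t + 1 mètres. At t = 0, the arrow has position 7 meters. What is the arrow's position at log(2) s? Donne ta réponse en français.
En partant du jerk j(t) = -7·exp(-t), nous prenons 3 intégrales. En intégrant le jerk et en utilisant la condition initiale a(0) = 7, nous obtenons a(t) = 7·exp(-t). L'intégrale de l'accélération, avec v(0) = -7, donne la vitesse: v(t) = -7·exp(-t). En intégrant la vitesse et en utilisant la condition initiale x(0) = 7, nous obtenons x(t) = 7·exp(-t). Nous avons la position x(t) = 7·exp(-t). En substituant t = log(2): x(log(2)) = 7/2.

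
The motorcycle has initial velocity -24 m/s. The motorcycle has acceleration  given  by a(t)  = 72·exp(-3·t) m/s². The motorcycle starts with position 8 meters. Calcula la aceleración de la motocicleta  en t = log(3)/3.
Usando a(t) = 72·exp(-3·t) y sustituyendo t = log(3)/3, encontramos a = 24.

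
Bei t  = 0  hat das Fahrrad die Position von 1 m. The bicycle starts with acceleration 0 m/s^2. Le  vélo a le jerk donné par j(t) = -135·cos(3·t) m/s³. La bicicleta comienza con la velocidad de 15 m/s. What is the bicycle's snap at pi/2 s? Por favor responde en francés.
Nous devons dériver notre équation du jerk j(t) = -135·cos(3·t) 1 fois. La dérivée du jerk donne le snap: s(t) = 405·sin(3·t). En utilisant s(t) = 405·sin(3·t) et en substituant t = pi/2, nous trouvons s = -405.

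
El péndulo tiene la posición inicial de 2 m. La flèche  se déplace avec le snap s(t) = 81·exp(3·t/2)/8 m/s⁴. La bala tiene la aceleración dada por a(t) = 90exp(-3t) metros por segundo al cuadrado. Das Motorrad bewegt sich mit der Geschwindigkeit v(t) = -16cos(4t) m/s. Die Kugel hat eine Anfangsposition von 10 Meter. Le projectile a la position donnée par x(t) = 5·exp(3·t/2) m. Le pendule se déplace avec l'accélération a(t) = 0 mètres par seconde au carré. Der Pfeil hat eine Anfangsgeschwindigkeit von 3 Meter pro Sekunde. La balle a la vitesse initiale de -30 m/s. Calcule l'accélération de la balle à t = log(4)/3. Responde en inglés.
From the given acceleration equation a(t) = 90·exp(-3·t), we substitute t = log(4)/3 to get a = 45/2.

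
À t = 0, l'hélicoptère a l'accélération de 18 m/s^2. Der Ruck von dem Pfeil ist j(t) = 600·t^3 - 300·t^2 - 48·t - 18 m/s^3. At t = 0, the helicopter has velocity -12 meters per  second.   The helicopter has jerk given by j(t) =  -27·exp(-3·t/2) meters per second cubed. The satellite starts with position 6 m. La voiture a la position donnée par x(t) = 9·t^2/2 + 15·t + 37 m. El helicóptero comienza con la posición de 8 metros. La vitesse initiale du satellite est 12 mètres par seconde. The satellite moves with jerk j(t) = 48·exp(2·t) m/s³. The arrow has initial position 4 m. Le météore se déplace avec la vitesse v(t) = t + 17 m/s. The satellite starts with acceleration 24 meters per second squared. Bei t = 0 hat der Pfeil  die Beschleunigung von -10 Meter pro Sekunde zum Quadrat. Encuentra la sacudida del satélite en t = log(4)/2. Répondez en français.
De l'équation du jerk j(t) = 48·exp(2·t), nous substituons t = log(4)/2 pour obtenir j = 192.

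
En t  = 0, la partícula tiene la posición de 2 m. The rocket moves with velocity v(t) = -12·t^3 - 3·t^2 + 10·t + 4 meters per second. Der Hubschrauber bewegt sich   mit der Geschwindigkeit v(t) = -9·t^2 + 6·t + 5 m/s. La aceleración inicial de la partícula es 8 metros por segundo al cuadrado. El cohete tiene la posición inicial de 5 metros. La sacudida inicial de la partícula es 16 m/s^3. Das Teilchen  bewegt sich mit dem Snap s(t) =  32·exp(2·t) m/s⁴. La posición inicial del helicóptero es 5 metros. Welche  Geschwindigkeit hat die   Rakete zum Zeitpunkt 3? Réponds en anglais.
Using v(t) = -12·t^3 - 3·t^2 + 10·t + 4 and substituting t = 3, we find v = -317.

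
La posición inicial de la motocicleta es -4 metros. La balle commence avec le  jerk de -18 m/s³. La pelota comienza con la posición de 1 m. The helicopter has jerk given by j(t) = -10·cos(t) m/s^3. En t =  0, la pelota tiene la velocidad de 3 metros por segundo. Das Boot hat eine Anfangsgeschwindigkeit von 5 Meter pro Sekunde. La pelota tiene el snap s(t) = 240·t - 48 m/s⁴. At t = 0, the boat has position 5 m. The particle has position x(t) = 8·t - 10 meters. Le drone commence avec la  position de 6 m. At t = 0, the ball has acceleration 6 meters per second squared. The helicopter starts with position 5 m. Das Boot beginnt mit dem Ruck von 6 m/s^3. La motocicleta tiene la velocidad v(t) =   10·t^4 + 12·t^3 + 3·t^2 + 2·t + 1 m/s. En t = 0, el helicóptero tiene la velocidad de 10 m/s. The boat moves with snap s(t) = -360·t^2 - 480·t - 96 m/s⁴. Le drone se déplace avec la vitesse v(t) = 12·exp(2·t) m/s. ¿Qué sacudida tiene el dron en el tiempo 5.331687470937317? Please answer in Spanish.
Partiendo de la velocidad v(t) = 12·exp(2·t), tomamos 2 derivadas. Tomando d/dt de v(t), encontramos a(t) = 24·exp(2·t). Derivando la aceleración, obtenemos la sacudida: j(t) = 48·exp(2·t). De la ecuación de la sacudida j(t) = 48·exp(2·t), sustituimos t = 5.331687470937317 para obtener j = 2052514.02370039.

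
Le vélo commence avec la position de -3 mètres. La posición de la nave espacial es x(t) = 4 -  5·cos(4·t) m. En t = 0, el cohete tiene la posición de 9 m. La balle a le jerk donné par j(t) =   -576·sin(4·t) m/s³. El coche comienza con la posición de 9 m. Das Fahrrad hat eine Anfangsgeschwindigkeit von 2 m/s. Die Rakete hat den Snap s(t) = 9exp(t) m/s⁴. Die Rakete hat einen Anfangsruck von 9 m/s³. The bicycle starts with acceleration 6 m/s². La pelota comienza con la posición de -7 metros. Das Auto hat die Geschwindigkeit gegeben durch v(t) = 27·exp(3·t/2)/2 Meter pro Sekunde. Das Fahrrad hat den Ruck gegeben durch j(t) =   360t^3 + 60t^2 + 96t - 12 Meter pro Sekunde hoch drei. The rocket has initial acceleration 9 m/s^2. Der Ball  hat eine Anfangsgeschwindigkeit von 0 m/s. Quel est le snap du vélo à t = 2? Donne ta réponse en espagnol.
Partiendo de la sacudida j(t) = 360·t^3 + 60·t^2 + 96·t - 12, tomamos 1 derivada. La derivada de la sacudida da el snap: s(t) = 1080·t^2 + 120·t + 96. Tenemos el snap s(t) = 1080·t^2 + 120·t + 96. Sustituyendo t = 2: s(2) = 4656.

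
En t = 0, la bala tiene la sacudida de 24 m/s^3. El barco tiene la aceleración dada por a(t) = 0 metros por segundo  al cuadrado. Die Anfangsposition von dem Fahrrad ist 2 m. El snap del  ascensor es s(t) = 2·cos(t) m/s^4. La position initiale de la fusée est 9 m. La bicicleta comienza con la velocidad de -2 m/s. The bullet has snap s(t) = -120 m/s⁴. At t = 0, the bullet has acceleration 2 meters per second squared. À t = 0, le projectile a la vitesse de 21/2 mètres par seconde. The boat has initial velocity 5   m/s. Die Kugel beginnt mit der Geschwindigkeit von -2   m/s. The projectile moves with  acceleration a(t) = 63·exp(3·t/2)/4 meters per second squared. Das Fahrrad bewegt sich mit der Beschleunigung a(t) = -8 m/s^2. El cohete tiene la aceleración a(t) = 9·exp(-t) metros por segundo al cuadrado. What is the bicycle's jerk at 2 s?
Starting from acceleration a(t) = -8, we take 1 derivative. The derivative of acceleration gives jerk: j(t) = 0. Using j(t) = 0 and substituting t = 2, we find j = 0.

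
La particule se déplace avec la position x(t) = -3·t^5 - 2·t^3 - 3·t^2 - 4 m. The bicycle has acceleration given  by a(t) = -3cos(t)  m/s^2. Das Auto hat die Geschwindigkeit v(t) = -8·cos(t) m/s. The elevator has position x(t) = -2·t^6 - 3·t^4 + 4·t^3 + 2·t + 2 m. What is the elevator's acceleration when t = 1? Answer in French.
Nous devons dériver notre équation de la position x(t) = -2·t^6 - 3·t^4 + 4·t^3 + 2·t + 2 2 fois. En dérivant la position, nous obtenons la vitesse: v(t) = -12·t^5 - 12·t^3 + 12·t^2 + 2. En dérivant la vitesse, nous obtenons l'accélération: a(t) = -60·t^4 - 36·t^2 + 24·t. De l'équation de l'accélération a(t) = -60·t^4 - 36·t^2 + 24·t, nous substituons t = 1 pour obtenir a = -72.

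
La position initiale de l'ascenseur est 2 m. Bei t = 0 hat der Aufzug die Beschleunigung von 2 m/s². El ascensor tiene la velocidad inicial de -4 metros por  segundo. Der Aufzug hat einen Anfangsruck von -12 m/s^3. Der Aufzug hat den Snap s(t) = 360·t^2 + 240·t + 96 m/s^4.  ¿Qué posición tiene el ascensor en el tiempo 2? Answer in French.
En partant du snap s(t) = 360·t^2 + 240·t + 96, nous prenons 4 primitives. En prenant ∫s(t)dt et en appliquant j(0) = -12, nous trouvons j(t) = 120·t^3 + 120·t^2 + 96·t - 12. La primitive du jerk est l'accélération. En utilisant a(0) = 2, nous obtenons a(t) = 30·t^4 + 40·t^3 + 48·t^2 - 12·t + 2. En intégrant l'accélération et en utilisant la condition initiale v(0) = -4, nous obtenons v(t) = 6·t^5 + 10·t^4 + 16·t^3 - 6·t^2 + 2·t - 4. En prenant ∫v(t)dt et en appliquant x(0) = 2, nous trouvons x(t) = t^6 + 2·t^5 + 4·t^4 - 2·t^3 + t^2 - 4·t + 2. De l'équation de la position x(t) = t^6 + 2·t^5 + 4·t^4 - 2·t^3 + t^2 - 4·t + 2, nous substituons t = 2 pour obtenir x = 174.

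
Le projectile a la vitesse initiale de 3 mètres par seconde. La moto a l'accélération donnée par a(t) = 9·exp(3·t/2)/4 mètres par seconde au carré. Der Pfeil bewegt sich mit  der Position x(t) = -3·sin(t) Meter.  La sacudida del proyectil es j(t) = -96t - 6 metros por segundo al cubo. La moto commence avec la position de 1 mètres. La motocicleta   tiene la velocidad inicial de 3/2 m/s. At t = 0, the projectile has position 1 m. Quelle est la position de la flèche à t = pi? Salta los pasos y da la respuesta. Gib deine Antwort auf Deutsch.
Die Antwort ist 0.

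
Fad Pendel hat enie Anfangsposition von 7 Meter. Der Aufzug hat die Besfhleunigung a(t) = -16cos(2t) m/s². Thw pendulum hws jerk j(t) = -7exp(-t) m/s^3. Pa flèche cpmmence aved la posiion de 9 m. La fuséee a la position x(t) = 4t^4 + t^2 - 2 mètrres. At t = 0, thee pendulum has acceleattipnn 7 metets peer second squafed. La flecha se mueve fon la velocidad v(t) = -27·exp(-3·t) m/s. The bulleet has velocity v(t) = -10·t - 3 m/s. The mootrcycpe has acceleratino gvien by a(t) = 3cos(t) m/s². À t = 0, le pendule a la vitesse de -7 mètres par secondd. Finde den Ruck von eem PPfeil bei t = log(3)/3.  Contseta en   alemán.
Wir müssen unsere Gleichung für die Geschwindigkeit v(t) = -27·exp(-3·t) 2-mal ableiten. Die Ableitung von der Geschwindigkeit ergibt die Beschleunigung: a(t) = 81·exp(-3·t). Durch Ableiten von der Beschleunigung erhalten wir den Ruck: j(t) = -243·exp(-3·t). Mit j(t) = -243·exp(-3·t) und Einsetzen von t = log(3)/3, finden wir j = -81.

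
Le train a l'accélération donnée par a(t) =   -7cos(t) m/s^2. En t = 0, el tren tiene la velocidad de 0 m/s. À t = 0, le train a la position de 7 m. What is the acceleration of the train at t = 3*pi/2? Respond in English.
We have acceleration a(t) = -7·cos(t). Substituting t = 3*pi/2: a(3*pi/2) = 0.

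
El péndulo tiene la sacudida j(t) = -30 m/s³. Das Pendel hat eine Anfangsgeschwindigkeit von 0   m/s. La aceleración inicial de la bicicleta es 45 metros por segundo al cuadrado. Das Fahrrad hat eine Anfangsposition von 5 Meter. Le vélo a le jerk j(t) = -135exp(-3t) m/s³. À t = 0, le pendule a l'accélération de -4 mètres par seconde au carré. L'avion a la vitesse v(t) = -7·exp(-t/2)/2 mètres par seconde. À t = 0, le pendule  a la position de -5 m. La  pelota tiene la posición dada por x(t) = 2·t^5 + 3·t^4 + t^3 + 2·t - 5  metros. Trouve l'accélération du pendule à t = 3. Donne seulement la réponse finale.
a(3) = -94.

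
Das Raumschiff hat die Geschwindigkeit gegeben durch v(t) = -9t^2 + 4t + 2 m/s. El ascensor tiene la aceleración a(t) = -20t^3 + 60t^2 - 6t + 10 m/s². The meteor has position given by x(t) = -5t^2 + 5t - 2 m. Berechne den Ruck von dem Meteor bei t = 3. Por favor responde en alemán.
Ausgehend von der Position x(t) = -5·t^2 + 5·t - 2, nehmen wir 3 Ableitungen. Mit d/dt von x(t) finden wir v(t) = 5 - 10·t. Mit d/dt von v(t) finden wir a(t) = -10. Mit d/dt von a(t) finden wir j(t) = 0. Aus der Gleichung für den Ruck j(t) = 0, setzen wir t = 3 ein und erhalten j = 0.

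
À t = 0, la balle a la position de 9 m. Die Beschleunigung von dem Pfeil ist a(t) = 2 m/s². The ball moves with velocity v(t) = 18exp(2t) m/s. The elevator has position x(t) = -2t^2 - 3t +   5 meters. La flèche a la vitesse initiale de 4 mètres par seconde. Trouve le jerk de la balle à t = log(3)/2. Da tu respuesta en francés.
Nous devons dériver notre équation de la vitesse v(t) = 18·exp(2·t) 2 fois. En dérivant la vitesse, nous obtenons l'accélération: a(t) = 36·exp(2·t). En dérivant l'accélération, nous obtenons le jerk: j(t) = 72·exp(2·t). Nous avons le jerk j(t) = 72·exp(2·t). En substituant t = log(3)/2: j(log(3)/2) = 216.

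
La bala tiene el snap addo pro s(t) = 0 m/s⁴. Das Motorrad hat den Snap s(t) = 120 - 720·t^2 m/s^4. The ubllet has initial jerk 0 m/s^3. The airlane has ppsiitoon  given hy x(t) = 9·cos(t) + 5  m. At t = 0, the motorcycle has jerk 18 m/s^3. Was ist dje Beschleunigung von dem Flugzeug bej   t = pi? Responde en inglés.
We must differentiate our position equation x(t) = 9·cos(t) + 5 2 times. The derivative of position gives velocity: v(t) = -9·sin(t). Taking d/dt of v(t), we find a(t) = -9·cos(t). From the given acceleration equation a(t) = -9·cos(t), we substitute t = pi to get a = 9.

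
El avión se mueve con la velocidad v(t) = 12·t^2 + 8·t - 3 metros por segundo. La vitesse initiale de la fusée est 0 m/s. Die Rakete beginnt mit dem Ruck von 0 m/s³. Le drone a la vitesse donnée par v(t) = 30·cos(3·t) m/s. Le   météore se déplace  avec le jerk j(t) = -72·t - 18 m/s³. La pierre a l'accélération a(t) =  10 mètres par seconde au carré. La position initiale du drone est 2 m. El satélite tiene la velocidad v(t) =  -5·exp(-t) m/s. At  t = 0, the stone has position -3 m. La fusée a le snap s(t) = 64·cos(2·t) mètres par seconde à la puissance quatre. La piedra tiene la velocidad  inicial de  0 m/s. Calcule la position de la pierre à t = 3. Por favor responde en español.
Debemos encontrar la integral de nuestra ecuación de la aceleración a(t) = 10 2 veces. La antiderivada de la aceleración es la velocidad. Usando v(0) = 0, obtenemos v(t) = 10·t. Tomando ∫v(t)dt y aplicando x(0) = -3, encontramos x(t) = 5·t^2 - 3. De la ecuación de la posición x(t) = 5·t^2 - 3, sustituimos t = 3 para obtener x = 42.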